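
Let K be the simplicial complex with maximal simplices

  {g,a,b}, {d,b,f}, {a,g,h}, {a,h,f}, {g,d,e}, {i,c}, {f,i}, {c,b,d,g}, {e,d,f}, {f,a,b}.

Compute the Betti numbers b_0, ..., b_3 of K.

b_0 = 1, b_1 = 1, b_2 = 0, b_3 = 0.

Take the total order a < b < c < d < e < f < g < h < i on the vertex set. Then K (dimension 3) consists of the simplices:

  0-simplices (9): a, b, c, d, e, f, g, h, i
  1-simplices (19): ab, af, ag, ah, bc, bd, bf, bg, cd, cg, ci, de, df, dg, ef, eg, fh, fi, gh
  2-simplices (11): abf, abg, afh, agh, bcd, bcg, bdf, bdg, cdg, def, deg
  3-simplices (1): bcdg

so the chain groups are C_0 ≅ Z^9, C_1 ≅ Z^19, C_2 ≅ Z^11, C_3 ≅ Z^1.

The boundary map ∂_1: C_1 → C_0 sends each edge [p,q] (with p < q) to q − p. For instance
  ∂ef = f − e.
The 9×19 boundary matrix has rank 8 and Smith normal form diag(1,1,1,1,1,1,1,1).

∂_2: C_2 → C_1 sends each 2-simplex [p,q,r] to [q,r] − [p,r] + [p,q]. For instance
  ∂bdg = dg − bg + bd,
  ∂bdf = df − bf + bd.
As a 19×11 matrix over Z this has rank 10, with invariant factors (1,1,1,1,1,1,1,1,1,1).

Boundary ∂_3: C_3 → C_2 sends each 3-simplex σ to the alternating sum Σ_i (−1)^i (σ with its i-th vertex removed). For instance
  ∂bcdg = cdg − bdg + bcg − bcd.
The 11×1 boundary matrix has rank 1 and Smith normal form diag(1).

From H_k ≅ ker(∂_k) / im(∂_{k+1}) we obtain:

  H_0: rank C_0 − rank ∂_1 = 9 − 8 = 1, and the invariant factors of ∂_1 are all 1, so H_0 = Z.
  H_1: rank ker ∂_1 − rank ∂_2 = (19 − 8) − 10 = 1, and the invariant factors of ∂_2 are all 1, so H_1 = Z.
  H_2: rank ker ∂_2 − rank ∂_3 = (11 − 10) − 1 = 0, and the invariant factors of ∂_3 are all 1, so H_2 = 0.
  H_3: rank ker ∂_3 − rank ∂_4 = (1 − 1) − 0 = 0, and there is no ∂_4, so H_3 = 0.

As a check, the Euler characteristic is 9 − 19 + 11 − 1 = 0, which agrees with 1 − 1 + 0 − 0 = 0.

Hence the Betti numbers are b_0 = 1, b_1 = 1, b_2 = 0, b_3 = 0.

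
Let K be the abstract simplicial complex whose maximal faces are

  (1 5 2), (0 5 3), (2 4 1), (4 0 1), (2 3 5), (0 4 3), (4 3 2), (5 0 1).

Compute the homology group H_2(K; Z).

Order the vertices as 0 < 1 < 2 < 3 < 4 < 5. Listing each simplex with vertices in this order, K has dimension 2 with simplices:

  0-simplices (6): [0], [1], [2], [3], [4], [5]
  1-simplices (12): [0,1], [0,3], [0,4], [0,5], [1,2], [1,4], [1,5], [2,3], [2,4], [2,5], [3,4], [3,5]
  2-simplices (8): [0,1,4], [0,1,5], [0,3,4], [0,3,5], [1,2,4], [1,2,5], [2,3,4], [2,3,5]

giving chain groups C_0 ≅ Z^6, C_1 ≅ Z^12, C_2 ≅ Z^8.

The boundary map ∂_1: C_1 → C_0 maps an edge to its endpoints' difference, ∂[p,q] = q − p.
As a 6×12 matrix over Z this has rank 5, with invariant factors (1,1,1,1,1).

The boundary map ∂_2: C_2 → C_1 maps a triangle to the signed sum of its edges. For instance
  ∂[0,1,5] = [1,5] − [0,5] + [0,1],
  ∂[0,3,4] = [3,4] − [0,4] + [0,3].
The resulting 12×8 matrix has rank 7, and its Smith normal form has invariant factors (1,1,1,1,1,1,1).

Now H_k = ker ∂_k / im ∂_{k+1}, so:

  H_2: rank ker ∂_2 − rank ∂_3 = (8 − 7) − 0 = 1, and there is no ∂_3, so H_2 ≅ Z.

(K is a triangulation of the 2-sphere S^2.)

H_2 = Z.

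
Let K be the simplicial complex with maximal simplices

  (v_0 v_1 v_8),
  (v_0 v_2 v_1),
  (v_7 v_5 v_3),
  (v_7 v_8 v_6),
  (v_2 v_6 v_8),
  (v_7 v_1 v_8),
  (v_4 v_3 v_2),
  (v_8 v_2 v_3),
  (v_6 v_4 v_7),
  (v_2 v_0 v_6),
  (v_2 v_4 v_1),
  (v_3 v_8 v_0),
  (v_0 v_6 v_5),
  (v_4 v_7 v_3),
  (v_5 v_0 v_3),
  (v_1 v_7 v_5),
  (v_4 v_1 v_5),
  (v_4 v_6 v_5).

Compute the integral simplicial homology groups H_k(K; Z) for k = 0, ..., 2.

H_0 ≅ Z,  H_1 ≅ Z ⊕ Z/2,  H_2 = 0.

Take the total order v_0 < v_1 < v_2 < v_3 < v_4 < v_5 < v_6 < v_7 < v_8 on the vertex set. Then K (dimension 2) consists of the simplices:

  0-simplices (9): [v_0], [v_1], [v_2], [v_3], [v_4], [v_5], [v_6], [v_7], [v_8]
  1-simplices (27): (27 of them)
  2-simplices (18): (18 of them)

so the chain groups are C_0 ≅ Z^9, C_1 ≅ Z^27, C_2 ≅ Z^18.

The boundary map ∂_1: C_1 → C_0 sends each edge [p,q] (with p < q) to q − p. For instance
  ∂[v_2,v_3] = [v_3] − [v_2].
The 9×27 boundary matrix has rank 8 and Smith normal form diag(1,1,1,1,1,1,1,1).

The boundary map ∂_2: C_2 → C_1 maps a triangle to the signed sum of its edges. For instance
  ∂[v_2,v_6,v_8] = [v_6,v_8] − [v_2,v_8] + [v_2,v_6],
  ∂[v_0,v_1,v_2] = [v_1,v_2] − [v_0,v_2] + [v_0,v_1].
The 27×18 boundary matrix has rank 18 and Smith normal form diag(1,1,1,1,1,1,1,1,1,1,1,1,1,1,1,1,1,2).

Reading off H_k = ker ∂_k / im ∂_{k+1}:

  H_0: rank C_0 − rank ∂_1 = 9 − 8 = 1, and the invariant factors of ∂_1 are all 1, so H_0 = Z.
  H_1: rank ker ∂_1 − rank ∂_2 = (27 − 8) − 18 = 1, and ∂_2 has invariant factor 2 > 1, so H_1 = Z ⊕ Z/2.
  H_2: rank ker ∂_2 − rank ∂_3 = (18 − 18) − 0 = 0, and there is no ∂_3, so H_2 = 0.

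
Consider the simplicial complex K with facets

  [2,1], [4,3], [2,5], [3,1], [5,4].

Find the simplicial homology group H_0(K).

H_0 ≅ Z.

Fix the vertex order 1 < 2 < 3 < 4 < 5 and write every simplex with vertices in increasing order. Then dim K = 1 and the simplices of K are:

  0-simplices (5): [1], [2], [3], [4], [5]
  1-simplices (5): [1,2], [1,3], [2,5], [3,4], [4,5]

giving chain groups C_0 ≅ Z^5, C_1 ≅ Z^5.

Boundary ∂_1: C_1 → C_0 maps an edge to its endpoints' difference, ∂[p,q] = q − p. For instance
  ∂[2,5] = [5] − [2].
The 5×5 boundary matrix has rank 4 and Smith normal form diag(1,1,1,1).

From H_k ≅ ker(∂_k) / im(∂_{k+1}) we obtain:

  H_0: rank C_0 − rank ∂_1 = 5 − 4 = 1, and the invariant factors of ∂_1 are all 1, so H_0 ≅ Z.

(K is a triangulation of the circle S^1.)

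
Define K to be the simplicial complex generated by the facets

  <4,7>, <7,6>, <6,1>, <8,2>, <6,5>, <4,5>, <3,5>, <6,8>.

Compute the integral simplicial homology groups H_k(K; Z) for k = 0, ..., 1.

Order the vertices as 1 < 2 < 3 < 4 < 5 < 6 < 7 < 8. Listing each simplex with vertices in this order, K has dimension 1 with simplices:

  0-simplices (8): [1], [2], [3], [4], [5], [6], [7], [8]
  1-simplices (8): [1,6], [2,8], [3,5], [4,5], [4,7], [5,6], [6,7], [6,8]

giving chain groups C_0 ≅ Z^8, C_1 ≅ Z^8.

∂_1: C_1 → C_0 is given by ∂[p,q] = [q] − [p].
This gives a 8×8 integer matrix of rank 7; reducing to Smith normal form yields diagonal entries (1,1,1,1,1,1,1).

From H_k ≅ ker(∂_k) / im(∂_{k+1}) we obtain:

  H_0: rank C_0 − rank ∂_1 = 8 − 7 = 1, and the invariant factors of ∂_1 are all 1, so H_0 ≅ Z.
  H_1: rank ker ∂_1 − rank ∂_2 = (8 − 7) − 0 = 1, and there is no ∂_2, so H_1 ≅ Z.

As a check, the Euler characteristic is 8 − 8 = 0, which agrees with 1 − 1 = 0.

H_0 = Z,  H_1 = Z.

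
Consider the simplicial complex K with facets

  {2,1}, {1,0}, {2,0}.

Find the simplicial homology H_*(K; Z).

Take the total order 0 < 1 < 2 on the vertex set. Then K (dimension 1) consists of the simplices:

  0-simplices (3): [0], [1], [2]
  1-simplices (3): [0,1], [0,2], [1,2]

Hence C_0 ≅ Z^3, C_1 ≅ Z^3.

Boundary ∂_1: C_1 → C_0 is given by ∂[p,q] = [q] − [p]. For instance
  ∂[0,1] = [1] − [0].
The 3×3 boundary matrix has rank 2 and Smith normal form diag(1,1).

Reading off H_k = ker ∂_k / im ∂_{k+1}:

  H_0: rank C_0 − rank ∂_1 = 3 − 2 = 1, and the invariant factors of ∂_1 are all 1, so H_0 = Z.
  H_1: rank ker ∂_1 − rank ∂_2 = (3 − 2) − 0 = 1, and there is no ∂_2, so H_1 = Z.

(K is a triangulation of the circle S^1.)

H_0 = Z,  H_1 = Z.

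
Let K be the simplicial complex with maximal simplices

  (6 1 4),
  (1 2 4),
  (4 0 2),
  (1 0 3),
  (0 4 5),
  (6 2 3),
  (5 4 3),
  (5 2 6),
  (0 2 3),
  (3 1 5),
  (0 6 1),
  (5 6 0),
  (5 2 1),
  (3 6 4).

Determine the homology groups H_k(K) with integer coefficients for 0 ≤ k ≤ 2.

K has 7 vertices, 21 edges, 14 triangles.
rank ∂_0 = 0, rank ∂_1 = 6 ⇒ b_0 = 7 − 0 − 6 = 1; all invariant factors of ∂_1 are 1 so no torsion. So H_0 = Z.
rank ∂_1 = 6, rank ∂_2 = 13 ⇒ b_1 = 21 − 6 − 13 = 2; all invariant factors of ∂_2 are 1 so no torsion. So H_1 = Z^2.
rank ∂_2 = 13, rank ∂_3 = 0 ⇒ b_2 = 14 − 13 − 0 = 1. So H_2 = Z.

H_0 = Z,  H_1 = Z^2,  H_2 = Z.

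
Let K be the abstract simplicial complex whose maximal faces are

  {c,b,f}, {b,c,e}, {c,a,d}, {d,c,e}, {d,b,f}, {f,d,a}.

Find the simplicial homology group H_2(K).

Take the total order a < b < c < d < e < f on the vertex set. Then K (dimension 2) consists of the simplices:

  0-simplices (6): a, b, c, d, e, f
  1-simplices (12): ac, ad, af, bc, bd, be, bf, cd, ce, cf, de, df
  2-simplices (6): acd, adf, bce, bcf, bdf, cde

giving chain groups C_0 ≅ Z^6, C_1 ≅ Z^12, C_2 ≅ Z^6.

∂_1: C_1 → C_0 maps an edge to its endpoints' difference, ∂[p,q] = q − p. For instance
  ∂be = e − b.
The 6×12 boundary matrix has rank 5 and Smith normal form diag(1,1,1,1,1).

Boundary ∂_2: C_2 → C_1 acts by ∂[p,q,r] = [q,r] − [p,r] + [p,q]. For instance
  ∂adf = df − af + ad,
  ∂bdf = df − bf + bd.
The 12×6 boundary matrix has rank 6 and Smith normal form diag(1,1,1,1,1,1).

From H_k ≅ ker(∂_k) / im(∂_{k+1}) we obtain:

  H_2: rank ker ∂_2 − rank ∂_3 = (6 − 6) − 0 = 0, and there is no ∂_3, so H_2 ≅ 0.

H_2 = 0.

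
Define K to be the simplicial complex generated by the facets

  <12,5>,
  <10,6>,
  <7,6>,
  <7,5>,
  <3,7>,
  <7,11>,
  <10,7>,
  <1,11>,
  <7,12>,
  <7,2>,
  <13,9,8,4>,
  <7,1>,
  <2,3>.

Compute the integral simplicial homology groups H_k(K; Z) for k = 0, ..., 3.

Take the total order 1 < 2 < 3 < 4 < 5 < 6 < 7 < 8 < 9 < 10 < 11 < 12 < 13 on the vertex set. Then K (dimension 3) consists of the simplices:

  0-simplices (13): [1], [2], [3], [4], [5], [6], [7], [8], [9], [10], [11], [12], [13]
  1-simplices (18): [1,7], [1,11], [2,3], [2,7], [3,7], [4,8], [4,9], [4,13], [5,7], [5,12], [6,7], [6,10], [7,10], [7,11], [7,12], [8,9], [8,13], [9,13]
  2-simplices (4): [4,8,9], [4,8,13], [4,9,13], [8,9,13]
  3-simplices (1): [4,8,9,13]

giving chain groups C_0 ≅ Z^13, C_1 ≅ Z^18, C_2 ≅ Z^4, C_3 ≅ Z^1.

Boundary ∂_1: C_1 → C_0 sends each edge [p,q] (with p < q) to q − p. For instance
  ∂[5,12] = [12] − [5].
As a 13×18 matrix over Z this has rank 11, with invariant factors (1,1,1,1,1,1,1,1,1,1,1).

The boundary map ∂_2: C_2 → C_1 acts by ∂[p,q,r] = [q,r] − [p,r] + [p,q]. For instance
  ∂[8,9,13] = [9,13] − [8,13] + [8,9],
  ∂[4,8,13] = [8,13] − [4,13] + [4,8].
The 18×4 boundary matrix has rank 3 and Smith normal form diag(1,1,1).

∂_3: C_3 → C_2 sends each 3-simplex σ to the alternating sum Σ_i (−1)^i (σ with its i-th vertex removed). For instance
  ∂[4,8,9,13] = [8,9,13] − [4,9,13] + [4,8,13] − [4,8,9].
As a 4×1 matrix over Z this has rank 1, with invariant factors (1).

From H_k ≅ ker(∂_k) / im(∂_{k+1}) we obtain:

  H_0: rank C_0 − rank ∂_1 = 13 − 11 = 2, and the invariant factors of ∂_1 are all 1, so H_0 ≅ Z^2.
  H_1: rank ker ∂_1 − rank ∂_2 = (18 − 11) − 3 = 4, and the invariant factors of ∂_2 are all 1, so H_1 ≅ Z^4.
  H_2: rank ker ∂_2 − rank ∂_3 = (4 − 3) − 1 = 0, and the invariant factors of ∂_3 are all 1, so H_2 ≅ 0.
  H_3: rank ker ∂_3 − rank ∂_4 = (1 − 1) − 0 = 0, and there is no ∂_4, so H_3 ≅ 0.

(K is a triangulation of the disjoint union of the 3-simplex and a wedge of 4 circles.)

H_0 = Z^2,  H_1 = Z^4,  H_2 = 0,  H_3 = 0.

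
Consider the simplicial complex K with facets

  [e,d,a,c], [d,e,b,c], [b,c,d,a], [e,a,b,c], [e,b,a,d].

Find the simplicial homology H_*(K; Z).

H_0 ≅ Z,  H_1 = 0,  H_2 = 0,  H_3 ≅ Z.

K has 5 vertices, 10 edges, 10 triangles, 5 3-simplices.
rank ∂_0 = 0, rank ∂_1 = 4 ⇒ b_0 = 5 − 0 − 4 = 1; all invariant factors of ∂_1 are 1 so no torsion. So H_0 = Z.
rank ∂_1 = 4, rank ∂_2 = 6 ⇒ b_1 = 10 − 4 − 6 = 0; all invariant factors of ∂_2 are 1 so no torsion. So H_1 = 0.
rank ∂_2 = 6, rank ∂_3 = 4 ⇒ b_2 = 10 − 6 − 4 = 0; all invariant factors of ∂_3 are 1 so no torsion. So H_2 = 0.
rank ∂_3 = 4, rank ∂_4 = 0 ⇒ b_3 = 5 − 4 − 0 = 1. So H_3 = Z.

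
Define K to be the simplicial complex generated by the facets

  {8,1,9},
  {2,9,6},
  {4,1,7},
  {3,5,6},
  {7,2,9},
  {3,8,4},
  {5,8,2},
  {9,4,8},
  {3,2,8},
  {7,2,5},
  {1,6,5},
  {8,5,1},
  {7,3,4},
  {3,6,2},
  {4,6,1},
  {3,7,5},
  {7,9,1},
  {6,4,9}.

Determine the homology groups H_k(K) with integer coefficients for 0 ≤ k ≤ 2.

Fix the vertex order 1 < 2 < 3 < 4 < 5 < 6 < 7 < 8 < 9 and write every simplex with vertices in increasing order. Then dim K = 2 and the simplices of K are:

  0-simplices (9): [1], [2], [3], [4], [5], [6], [7], [8], [9]
  1-simplices (27): (27 of them)
  2-simplices (18): [1,4,6], [1,4,7], [1,5,6], [1,5,8], [1,7,9], [1,8,9], [2,3,6], [2,3,8], [2,5,7], [2,5,8], [2,6,9], [2,7,9], [3,4,7], [3,4,8], [3,5,6], [3,5,7], [4,6,9], [4,8,9]

Hence C_0 ≅ Z^9, C_1 ≅ Z^27, C_2 ≅ Z^18.

The boundary map ∂_1: C_1 → C_0 maps an edge to its endpoints' difference, ∂[p,q] = q − p. For instance
  ∂[1,9] = [9] − [1].
The 9×27 boundary matrix has rank 8 and Smith normal form diag(1,1,1,1,1,1,1,1).

The boundary map ∂_2: C_2 → C_1 maps a triangle to the signed sum of its edges. For instance
  ∂[3,4,8] = [4,8] − [3,8] + [3,4],
  ∂[3,4,7] = [4,7] − [3,7] + [3,4].
As a 27×18 matrix over Z this has rank 18, with invariant factors (1,1,1,1,1,1,1,1,1,1,1,1,1,1,1,1,1,2).

Now H_k = ker ∂_k / im ∂_{k+1}, so:

  H_0: rank C_0 − rank ∂_1 = 9 − 8 = 1, and the invariant factors of ∂_1 are all 1, so H_0 = Z.
  H_1: rank ker ∂_1 − rank ∂_2 = (27 − 8) − 18 = 1, and ∂_2 has invariant factor 2 > 1, so H_1 = Z ⊕ Z_2.
  H_2: rank ker ∂_2 − rank ∂_3 = (18 − 18) − 0 = 0, and there is no ∂_3, so H_2 = 0.

As a check, the Euler characteristic is 9 − 27 + 18 = 0, which agrees with 1 − 1 + 0 = 0.
(K is a triangulation of the Klein bottle.)

H_0 = Z,  H_1 = Z ⊕ Z_2,  H_2 = 0.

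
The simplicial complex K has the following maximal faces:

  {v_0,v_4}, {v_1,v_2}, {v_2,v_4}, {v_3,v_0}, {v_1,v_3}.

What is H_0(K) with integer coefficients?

H_0 = Z.

Take the total order v_0 < v_1 < v_2 < v_3 < v_4 on the vertex set. Then K (dimension 1) consists of the simplices:

  0-simplices (5): [v_0], [v_1], [v_2], [v_3], [v_4]
  1-simplices (5): [v_0,v_3], [v_0,v_4], [v_1,v_2], [v_1,v_3], [v_2,v_4]

giving chain groups C_0 ≅ Z^5, C_1 ≅ Z^5.

Boundary ∂_1: C_1 → C_0 sends each edge [p,q] (with p < q) to q − p. For instance
  ∂[v_0,v_4] = [v_4] − [v_0].
The resulting 5×5 matrix has rank 4, and its Smith normal form has invariant factors (1,1,1,1).

Now H_k = ker ∂_k / im ∂_{k+1}, so:

  H_0: rank C_0 − rank ∂_1 = 5 − 4 = 1, and the invariant factors of ∂_1 are all 1, so H_0 = Z.

(K is a triangulation of the circle S^1.)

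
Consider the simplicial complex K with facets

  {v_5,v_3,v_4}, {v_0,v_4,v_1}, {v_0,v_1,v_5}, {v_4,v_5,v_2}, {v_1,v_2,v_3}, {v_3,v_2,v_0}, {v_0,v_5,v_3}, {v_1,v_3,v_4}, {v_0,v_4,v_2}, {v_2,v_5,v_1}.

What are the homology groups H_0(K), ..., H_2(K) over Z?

Order the vertices as v_0 < v_1 < v_2 < v_3 < v_4 < v_5. Listing each simplex with vertices in this order, K has dimension 2 with simplices:

  0-simplices (6): [v_0], [v_1], [v_2], [v_3], [v_4], [v_5]
  1-simplices (15): (15 of them)
  2-simplices (10): [v_0,v_1,v_4], [v_0,v_1,v_5], [v_0,v_2,v_3], [v_0,v_2,v_4], [v_0,v_3,v_5], [v_1,v_2,v_3], [v_1,v_2,v_5], [v_1,v_3,v_4], [v_2,v_4,v_5], [v_3,v_4,v_5]

giving chain groups C_0 ≅ Z^6, C_1 ≅ Z^15, C_2 ≅ Z^10.

Boundary ∂_1: C_1 → C_0 is given by ∂[p,q] = [q] − [p]. For instance
  ∂[v_3,v_5] = [v_5] − [v_3].
The resulting 6×15 matrix has rank 5, and its Smith normal form has invariant factors (1,1,1,1,1).

Boundary ∂_2: C_2 → C_1 acts by ∂[p,q,r] = [q,r] − [p,r] + [p,q]. For instance
  ∂[v_0,v_2,v_3] = [v_2,v_3] − [v_0,v_3] + [v_0,v_2],
  ∂[v_0,v_3,v_5] = [v_3,v_5] − [v_0,v_5] + [v_0,v_3].
The resulting 15×10 matrix has rank 10, and its Smith normal form has invariant factors (1,1,1,1,1,1,1,1,1,2).

From H_k ≅ ker(∂_k) / im(∂_{k+1}) we obtain:

  H_0: rank C_0 − rank ∂_1 = 6 − 5 = 1, and the invariant factors of ∂_1 are all 1, so H_0 ≅ Z.
  H_1: rank ker ∂_1 − rank ∂_2 = (15 − 5) − 10 = 0, and ∂_2 has invariant factor 2 > 1, so H_1 ≅ Z_2.
  H_2: rank ker ∂_2 − rank ∂_3 = (10 − 10) − 0 = 0, and there is no ∂_3, so H_2 ≅ 0.

As a check, the Euler characteristic is 6 − 15 + 10 = 1, which agrees with 1 − 0 + 0 = 1.
(K is a triangulation of the real projective plane RP^2.)

H_0 = Z,  H_1 = Z_2,  H_2 = 0.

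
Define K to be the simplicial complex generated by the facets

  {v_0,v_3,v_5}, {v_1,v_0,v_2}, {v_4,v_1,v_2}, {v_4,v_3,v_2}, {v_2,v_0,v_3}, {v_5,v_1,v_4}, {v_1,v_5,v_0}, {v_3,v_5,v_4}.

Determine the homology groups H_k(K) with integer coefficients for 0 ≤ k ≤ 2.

Take the total order v_0 < v_1 < v_2 < v_3 < v_4 < v_5 on the vertex set. Then K (dimension 2) consists of the simplices:

  0-simplices (6): [v_0], [v_1], [v_2], [v_3], [v_4], [v_5]
  1-simplices (12): [v_0,v_1], [v_0,v_2], [v_0,v_3], [v_0,v_5], [v_1,v_2], [v_1,v_4], [v_1,v_5], [v_2,v_3], [v_2,v_4], [v_3,v_4], [v_3,v_5], [v_4,v_5]
  2-simplices (8): [v_0,v_1,v_2], [v_0,v_1,v_5], [v_0,v_2,v_3], [v_0,v_3,v_5], [v_1,v_2,v_4], [v_1,v_4,v_5], [v_2,v_3,v_4], [v_3,v_4,v_5]

so the chain groups are C_0 ≅ Z^6, C_1 ≅ Z^12, C_2 ≅ Z^8.

∂_1: C_1 → C_0 maps an edge to its endpoints' difference, ∂[p,q] = q − p. For instance
  ∂[v_1,v_5] = [v_5] − [v_1].
This gives a 6×12 integer matrix of rank 5; reducing to Smith normal form yields diagonal entries (1,1,1,1,1).

∂_2: C_2 → C_1 acts by ∂[p,q,r] = [q,r] − [p,r] + [p,q]. For instance
  ∂[v_0,v_1,v_5] = [v_1,v_5] − [v_0,v_5] + [v_0,v_1],
  ∂[v_1,v_2,v_4] = [v_2,v_4] − [v_1,v_4] + [v_1,v_2].
As a 12×8 matrix over Z this has rank 7, with invariant factors (1,1,1,1,1,1,1).

From H_k ≅ ker(∂_k) / im(∂_{k+1}) we obtain:

  H_0: rank C_0 − rank ∂_1 = 6 − 5 = 1, and the invariant factors of ∂_1 are all 1, so H_0 = Z.
  H_1: rank ker ∂_1 − rank ∂_2 = (12 − 5) − 7 = 0, and the invariant factors of ∂_2 are all 1, so H_1 = 0.
  H_2: rank ker ∂_2 − rank ∂_3 = (8 − 7) − 0 = 1, and there is no ∂_3, so H_2 = Z.

As a check, the Euler characteristic is 6 − 12 + 8 = 2, which agrees with 1 − 0 + 1 = 2.

H_0 ≅ Z,  H_1 = 0,  H_2 ≅ Z.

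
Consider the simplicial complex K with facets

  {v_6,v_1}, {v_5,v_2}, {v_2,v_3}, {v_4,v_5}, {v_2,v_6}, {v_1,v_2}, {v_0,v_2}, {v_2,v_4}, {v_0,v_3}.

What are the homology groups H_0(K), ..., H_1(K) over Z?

H_0 ≅ Z,  H_1 ≅ Z^3.

Fix the vertex order v_0 < v_1 < v_2 < v_3 < v_4 < v_5 < v_6 and write every simplex with vertices in increasing order. Then dim K = 1 and the simplices of K are:

  0-simplices (7): [v_0], [v_1], [v_2], [v_3], [v_4], [v_5], [v_6]
  1-simplices (9): [v_0,v_2], [v_0,v_3], [v_1,v_2], [v_1,v_6], [v_2,v_3], [v_2,v_4], [v_2,v_5], [v_2,v_6], [v_4,v_5]

Hence C_0 ≅ Z^7, C_1 ≅ Z^9.

∂_1: C_1 → C_0 sends each edge [p,q] (with p < q) to q − p. For instance
  ∂[v_1,v_6] = [v_6] − [v_1].
This gives a 7×9 integer matrix of rank 6; reducing to Smith normal form yields diagonal entries (1,1,1,1,1,1).

Now H_k = ker ∂_k / im ∂_{k+1}, so:

  H_0: rank C_0 − rank ∂_1 = 7 − 6 = 1, and the invariant factors of ∂_1 are all 1, so H_0 = Z.
  H_1: rank ker ∂_1 − rank ∂_2 = (9 − 6) − 0 = 3, and there is no ∂_2, so H_1 = Z^3.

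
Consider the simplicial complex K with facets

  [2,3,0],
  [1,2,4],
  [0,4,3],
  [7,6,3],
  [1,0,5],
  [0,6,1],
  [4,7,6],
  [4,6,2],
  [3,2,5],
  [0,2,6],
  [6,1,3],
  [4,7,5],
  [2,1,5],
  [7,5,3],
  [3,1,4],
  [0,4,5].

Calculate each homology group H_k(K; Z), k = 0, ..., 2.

Order the vertices as 0 < 1 < 2 < 3 < 4 < 5 < 6 < 7. Listing each simplex with vertices in this order, K has dimension 2 with simplices:

  0-simplices (8): [0], [1], [2], [3], [4], [5], [6], [7]
  1-simplices (24): (24 of them)
  2-simplices (16): [0,1,5], [0,1,6], [0,2,3], [0,2,6], [0,3,4], [0,4,5], [1,2,4], [1,2,5], [1,3,4], [1,3,6], [2,3,5], [2,4,6], [3,5,7], [3,6,7], [4,5,7], [4,6,7]

so the chain groups are C_0 ≅ Z^8, C_1 ≅ Z^24, C_2 ≅ Z^16.

The boundary map ∂_1: C_1 → C_0 maps an edge to its endpoints' difference, ∂[p,q] = q − p.
The 8×24 boundary matrix has rank 7 and Smith normal form diag(1,1,1,1,1,1,1).

Boundary ∂_2: C_2 → C_1 acts by ∂[p,q,r] = [q,r] − [p,r] + [p,q]. For instance
  ∂[0,2,6] = [2,6] − [0,6] + [0,2],
  ∂[1,2,4] = [2,4] − [1,4] + [1,2].
As a 24×16 matrix over Z this has rank 15, with invariant factors (1,1,1,1,1,1,1,1,1,1,1,1,1,1,1).

Computing H_k = (kernel of ∂_k) / (image of ∂_{k+1}):

  H_0: rank C_0 − rank ∂_1 = 8 − 7 = 1, and the invariant factors of ∂_1 are all 1, so H_0 ≅ Z.
  H_1: rank ker ∂_1 − rank ∂_2 = (24 − 7) − 15 = 2, and the invariant factors of ∂_2 are all 1, so H_1 ≅ Z^2.
  H_2: rank ker ∂_2 − rank ∂_3 = (16 − 15) − 0 = 1, and there is no ∂_3, so H_2 ≅ Z.

As a check, the Euler characteristic is 8 − 24 + 16 = 0, which agrees with 1 − 2 + 1 = 0.

H_0 = Z,  H_1 = Z^2,  H_2 = Z.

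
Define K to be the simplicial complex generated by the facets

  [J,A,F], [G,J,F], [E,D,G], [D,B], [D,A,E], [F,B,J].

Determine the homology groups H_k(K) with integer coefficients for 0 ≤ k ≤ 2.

Fix the vertex order A < B < D < E < F < G < J and write every simplex with vertices in increasing order. Then dim K = 2 and the simplices of K are:

  0-simplices (7): A, B, D, E, F, G, J
  1-simplices (13): AD, AE, AF, AJ, BD, BF, BJ, DE, DG, EG, FG, FJ, GJ
  2-simplices (5): ADE, AFJ, BFJ, DEG, FGJ

so the chain groups are C_0 ≅ Z^7, C_1 ≅ Z^13, C_2 ≅ Z^5.

∂_1: C_1 → C_0 is given by ∂[p,q] = [q] − [p].
The 7×13 boundary matrix has rank 6 and Smith normal form diag(1,1,1,1,1,1).

The boundary map ∂_2: C_2 → C_1 acts by ∂[p,q,r] = [q,r] − [p,r] + [p,q]. For instance
  ∂DEG = EG − DG + DE,
  ∂ADE = DE − AE + AD.
The 13×5 boundary matrix has rank 5 and Smith normal form diag(1,1,1,1,1).

From H_k ≅ ker(∂_k) / im(∂_{k+1}) we obtain:

  H_0: rank C_0 − rank ∂_1 = 7 − 6 = 1, and the invariant factors of ∂_1 are all 1, so H_0 ≅ Z.
  H_1: rank ker ∂_1 − rank ∂_2 = (13 − 6) − 5 = 2, and the invariant factors of ∂_2 are all 1, so H_1 ≅ Z^2.
  H_2: rank ker ∂_2 − rank ∂_3 = (5 − 5) − 0 = 0, and there is no ∂_3, so H_2 ≅ 0.

H_0 = Z,  H_1 = Z^2,  H_2 = 0.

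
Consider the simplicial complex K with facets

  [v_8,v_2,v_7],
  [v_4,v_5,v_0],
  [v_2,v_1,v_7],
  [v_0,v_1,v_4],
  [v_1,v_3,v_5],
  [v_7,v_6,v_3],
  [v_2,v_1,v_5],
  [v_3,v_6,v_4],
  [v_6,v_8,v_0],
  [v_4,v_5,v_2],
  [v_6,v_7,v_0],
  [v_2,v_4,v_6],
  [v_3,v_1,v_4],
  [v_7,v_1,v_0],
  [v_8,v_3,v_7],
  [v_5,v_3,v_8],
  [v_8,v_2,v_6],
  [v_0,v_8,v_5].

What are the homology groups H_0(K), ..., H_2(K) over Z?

H_0 ≅ Z,  H_1 ≅ Z ⊕ Z/2,  H_2 = 0.

We work with the vertex ordering v_0 < v_1 < v_2 < v_3 < v_4 < v_5 < v_6 < v_7 < v_8. The simplices of K, each written with vertices in increasing order, are:

  0-simplices (9): [v_0], [v_1], [v_2], [v_3], [v_4], [v_5], [v_6], [v_7], [v_8]
  1-simplices (27): (27 of them)
  2-simplices (18): (18 of them)

so the chain groups are C_0 ≅ Z^9, C_1 ≅ Z^27, C_2 ≅ Z^18.

Boundary ∂_1: C_1 → C_0 sends each edge [p,q] (with p < q) to q − p.
As a 9×27 matrix over Z this has rank 8, with invariant factors (1,1,1,1,1,1,1,1).

Boundary ∂_2: C_2 → C_1 sends each 2-simplex [p,q,r] to [q,r] − [p,r] + [p,q]. For instance
  ∂[v_0,v_1,v_4] = [v_1,v_4] − [v_0,v_4] + [v_0,v_1],
  ∂[v_0,v_5,v_8] = [v_5,v_8] − [v_0,v_8] + [v_0,v_5].
As a 27×18 matrix over Z this has rank 18, with invariant factors (1,1,1,1,1,1,1,1,1,1,1,1,1,1,1,1,1,2).

Reading off H_k = ker ∂_k / im ∂_{k+1}:

  H_0: rank C_0 − rank ∂_1 = 9 − 8 = 1, and the invariant factors of ∂_1 are all 1, so H_0 ≅ Z.
  H_1: rank ker ∂_1 − rank ∂_2 = (27 − 8) − 18 = 1, and ∂_2 has invariant factor 2 > 1, so H_1 ≅ Z ⊕ Z/2.
  H_2: rank ker ∂_2 − rank ∂_3 = (18 − 18) − 0 = 0, and there is no ∂_3, so H_2 ≅ 0.

As a check, the Euler characteristic is 9 − 27 + 18 = 0, which agrees with 1 − 1 + 0 = 0.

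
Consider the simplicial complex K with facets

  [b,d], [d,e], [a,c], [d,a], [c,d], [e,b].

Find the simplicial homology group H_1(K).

We work with the vertex ordering a < b < c < d < e. The simplices of K, each written with vertices in increasing order, are:

  0-simplices (5): a, b, c, d, e
  1-simplices (6): ac, ad, bd, be, cd, de

giving chain groups C_0 ≅ Z^5, C_1 ≅ Z^6.

The boundary map ∂_1: C_1 → C_0 maps an edge to its endpoints' difference, ∂[p,q] = q − p.
The 5×6 boundary matrix has rank 4 and Smith normal form diag(1,1,1,1).

Now H_k = ker ∂_k / im ∂_{k+1}, so:

  H_1: rank ker ∂_1 − rank ∂_2 = (6 − 4) − 0 = 2, and there is no ∂_2, so H_1 ≅ Z^2.

H_1 = Z^2.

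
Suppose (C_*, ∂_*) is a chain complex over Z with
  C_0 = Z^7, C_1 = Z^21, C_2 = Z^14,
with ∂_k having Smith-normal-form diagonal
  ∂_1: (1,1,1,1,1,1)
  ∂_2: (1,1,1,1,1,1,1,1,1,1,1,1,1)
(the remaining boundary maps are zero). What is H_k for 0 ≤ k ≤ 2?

H_0 = Z,  H_1 = Z^2,  H_2 = Z.

H_0: b_0 = 7 − 0 − 6 = 1; torsion from ∂_1 factors > 1: none. So H_0 = Z.
H_1: b_1 = 21 − 6 − 13 = 2; torsion from ∂_2 factors > 1: none. So H_1 = Z^2.
H_2: b_2 = 14 − 13 − 0 = 1; torsion from ∂_3 factors > 1: none. So H_2 = Z.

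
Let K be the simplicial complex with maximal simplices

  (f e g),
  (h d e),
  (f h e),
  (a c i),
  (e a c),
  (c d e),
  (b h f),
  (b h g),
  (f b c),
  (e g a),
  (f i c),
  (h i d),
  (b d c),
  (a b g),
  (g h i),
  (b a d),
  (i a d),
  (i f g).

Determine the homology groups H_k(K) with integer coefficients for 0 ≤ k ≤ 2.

H_0 = Z,  H_1 = Z ⊕ Z/2Z,  H_2 = 0.

Take the total order a < b < c < d < e < f < g < h < i on the vertex set. Then K (dimension 2) consists of the simplices:

  0-simplices (9): a, b, c, d, e, f, g, h, i
  1-simplices (27): ab, ac, ad, ae, ag, ai, bc, bd, bf, bg, bh, cd, ce, cf, ci, de, dh, di, ef, eg, eh, fg, fh, fi, gh, gi, hi
  2-simplices (18): abd, abg, ace, aci, adi, aeg, bcd, bcf, bfh, bgh, cde, cfi, deh, dhi, efg, efh, fgi, ghi

Hence C_0 ≅ Z^9, C_1 ≅ Z^27, C_2 ≅ Z^18.

The boundary map ∂_1: C_1 → C_0 maps an edge to its endpoints' difference, ∂[p,q] = q − p.
The 9×27 boundary matrix has rank 8 and Smith normal form diag(1,1,1,1,1,1,1,1).

∂_2: C_2 → C_1 maps a triangle to the signed sum of its edges. For instance
  ∂cfi = fi − ci + cf,
  ∂bcf = cf − bf + bc.
The resulting 27×18 matrix has rank 18, and its Smith normal form has invariant factors (1,1,1,1,1,1,1,1,1,1,1,1,1,1,1,1,1,2).

Now H_k = ker ∂_k / im ∂_{k+1}, so:

  H_0: rank C_0 − rank ∂_1 = 9 − 8 = 1, and the invariant factors of ∂_1 are all 1, so H_0 = Z.
  H_1: rank ker ∂_1 − rank ∂_2 = (27 − 8) − 18 = 1, and ∂_2 has invariant factor 2 > 1, so H_1 = Z ⊕ Z/2Z.
  H_2: rank ker ∂_2 − rank ∂_3 = (18 − 18) − 0 = 0, and there is no ∂_3, so H_2 = 0.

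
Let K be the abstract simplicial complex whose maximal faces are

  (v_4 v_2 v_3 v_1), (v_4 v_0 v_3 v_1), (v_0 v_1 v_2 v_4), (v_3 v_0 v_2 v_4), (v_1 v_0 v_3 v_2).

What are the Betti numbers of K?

b_0 = 1, b_1 = 0, b_2 = 0, b_3 = 1.

Take the total order v_0 < v_1 < v_2 < v_3 < v_4 on the vertex set. Then K (dimension 3) consists of the simplices:

  0-simplices (5): [v_0], [v_1], [v_2], [v_3], [v_4]
  1-simplices (10): [v_0,v_1], [v_0,v_2], [v_0,v_3], [v_0,v_4], [v_1,v_2], [v_1,v_3], [v_1,v_4], [v_2,v_3], [v_2,v_4], [v_3,v_4]
  2-simplices (10): [v_0,v_1,v_2], [v_0,v_1,v_3], [v_0,v_1,v_4], [v_0,v_2,v_3], [v_0,v_2,v_4], [v_0,v_3,v_4], [v_1,v_2,v_3], [v_1,v_2,v_4], [v_1,v_3,v_4], [v_2,v_3,v_4]
  3-simplices (5): [v_0,v_1,v_2,v_3], [v_0,v_1,v_2,v_4], [v_0,v_1,v_3,v_4], [v_0,v_2,v_3,v_4], [v_1,v_2,v_3,v_4]

so the chain groups are C_0 ≅ Z^5, C_1 ≅ Z^10, C_2 ≅ Z^10, C_3 ≅ Z^5.

The boundary map ∂_1: C_1 → C_0 is given by ∂[p,q] = [q] − [p].
As a 5×10 matrix over Z this has rank 4, with invariant factors (1,1,1,1).

The boundary map ∂_2: C_2 → C_1 maps a triangle to the signed sum of its edges. For instance
  ∂[v_2,v_3,v_4] = [v_3,v_4] − [v_2,v_4] + [v_2,v_3],
  ∂[v_1,v_3,v_4] = [v_3,v_4] − [v_1,v_4] + [v_1,v_3].
The 10×10 boundary matrix has rank 6 and Smith normal form diag(1,1,1,1,1,1).

∂_3: C_3 → C_2 sends each 3-simplex σ to the alternating sum Σ_i (−1)^i (σ with its i-th vertex removed). For instance
  ∂[v_0,v_1,v_3,v_4] = [v_1,v_3,v_4] − [v_0,v_3,v_4] + [v_0,v_1,v_4] − [v_0,v_1,v_3],
  ∂[v_0,v_1,v_2,v_3] = [v_1,v_2,v_3] − [v_0,v_2,v_3] + [v_0,v_1,v_3] − [v_0,v_1,v_2].
The resulting 10×5 matrix has rank 4, and its Smith normal form has invariant factors (1,1,1,1).

From H_k ≅ ker(∂_k) / im(∂_{k+1}) we obtain:

  H_0: rank C_0 − rank ∂_1 = 5 − 4 = 1, and the invariant factors of ∂_1 are all 1, so H_0 = Z.
  H_1: rank ker ∂_1 − rank ∂_2 = (10 − 4) − 6 = 0, and the invariant factors of ∂_2 are all 1, so H_1 = 0.
  H_2: rank ker ∂_2 − rank ∂_3 = (10 − 6) − 4 = 0, and the invariant factors of ∂_3 are all 1, so H_2 = 0.
  H_3: rank ker ∂_3 − rank ∂_4 = (5 − 4) − 0 = 1, and there is no ∂_4, so H_3 = Z.

(K is a triangulation of the 3-sphere S^3.)

Hence the Betti numbers are b_0 = 1, b_1 = 0, b_2 = 0, b_3 = 1.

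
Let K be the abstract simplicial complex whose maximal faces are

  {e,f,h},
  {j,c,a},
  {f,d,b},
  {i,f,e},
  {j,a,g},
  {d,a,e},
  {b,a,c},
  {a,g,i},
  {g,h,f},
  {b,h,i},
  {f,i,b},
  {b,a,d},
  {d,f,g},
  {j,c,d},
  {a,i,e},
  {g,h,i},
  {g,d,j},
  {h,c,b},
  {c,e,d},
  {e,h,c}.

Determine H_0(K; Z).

H_0 ≅ Z.

Take the total order a < b < c < d < e < f < g < h < i < j on the vertex set. Then K (dimension 2) consists of the simplices:

  0-simplices (10): a, b, c, d, e, f, g, h, i, j
  1-simplices (30): ab, ac, ad, ae, ag, ai, aj, bc, bd, bf, bh, bi, cd, ce, ch, cj, de, df, dg, dj, ef, eh, ei, fg, fh, fi, gh, gi, gj, hi
  2-simplices (20): abc, abd, acj, ade, aei, agi, agj, bch, bdf, bfi, bhi, cde, cdj, ceh, dfg, dgj, efh, efi, fgh, ghi

so the chain groups are C_0 ≅ Z^10, C_1 ≅ Z^30, C_2 ≅ Z^20.

∂_1: C_1 → C_0 sends each edge [p,q] (with p < q) to q − p. For instance
  ∂cd = d − c.
This gives a 10×30 integer matrix of rank 9; reducing to Smith normal form yields diagonal entries (1,1,1,1,1,1,1,1,1).

∂_2: C_2 → C_1 acts by ∂[p,q,r] = [q,r] − [p,r] + [p,q]. For instance
  ∂agi = gi − ai + ag,
  ∂bfi = fi − bi + bf.
The 30×20 boundary matrix has rank 20 and Smith normal form diag(1,1,1,1,1,1,1,1,1,1,1,1,1,1,1,1,1,1,1,2).

From H_k ≅ ker(∂_k) / im(∂_{k+1}) we obtain:

  H_0: rank C_0 − rank ∂_1 = 10 − 9 = 1, and the invariant factors of ∂_1 are all 1, so H_0 = Z.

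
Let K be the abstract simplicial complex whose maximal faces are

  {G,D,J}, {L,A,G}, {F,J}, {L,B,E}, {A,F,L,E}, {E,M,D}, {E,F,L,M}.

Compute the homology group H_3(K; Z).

Order the vertices as A < B < D < E < F < G < J < L < M. Listing each simplex with vertices in this order, K has dimension 3 with simplices:

  0-simplices (9): A, B, D, E, F, G, J, L, M
  1-simplices (19): AE, AF, AG, AL, BE, BL, DE, DG, DJ, DM, EF, EL, EM, FJ, FL, FM, GJ, GL, LM
  2-simplices (11): AEF, AEL, AFL, AGL, BEL, DEM, DGJ, EFL, EFM, ELM, FLM
  3-simplices (2): AEFL, EFLM

so the chain groups are C_0 ≅ Z^9, C_1 ≅ Z^19, C_2 ≅ Z^11, C_3 ≅ Z^2.

∂_1: C_1 → C_0 maps an edge to its endpoints' difference, ∂[p,q] = q − p.
This gives a 9×19 integer matrix of rank 8; reducing to Smith normal form yields diagonal entries (1,1,1,1,1,1,1,1).

∂_2: C_2 → C_1 maps a triangle to the signed sum of its edges. For instance
  ∂AEF = EF − AF + AE,
  ∂EFM = FM − EM + EF.
This gives a 19×11 integer matrix of rank 9; reducing to Smith normal form yields diagonal entries (1,1,1,1,1,1,1,1,1).

Boundary ∂_3: C_3 → C_2 sends each 3-simplex σ to the alternating sum Σ_i (−1)^i (σ with its i-th vertex removed). For instance
  ∂EFLM = FLM − ELM + EFM − EFL,
  ∂AEFL = EFL − AFL + AEL − AEF.
The resulting 11×2 matrix has rank 2, and its Smith normal form has invariant factors (1,1).

From H_k ≅ ker(∂_k) / im(∂_{k+1}) we obtain:

  H_3: rank ker ∂_3 − rank ∂_4 = (2 − 2) − 0 = 0, and there is no ∂_4, so H_3 ≅ 0.

H_3 ≅ 0.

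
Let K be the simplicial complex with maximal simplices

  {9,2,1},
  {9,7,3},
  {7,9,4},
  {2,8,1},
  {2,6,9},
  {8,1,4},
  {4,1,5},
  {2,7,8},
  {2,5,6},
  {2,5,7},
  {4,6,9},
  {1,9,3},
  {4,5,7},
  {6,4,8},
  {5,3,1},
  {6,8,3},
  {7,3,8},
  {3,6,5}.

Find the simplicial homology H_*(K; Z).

H_0 = Z,  H_1 = Z^2,  H_2 = Z.

We work with the vertex ordering 1 < 2 < 3 < 4 < 5 < 6 < 7 < 8 < 9. The simplices of K, each written with vertices in increasing order, are:

  0-simplices (9): [1], [2], [3], [4], [5], [6], [7], [8], [9]
  1-simplices (27): (27 of them)
  2-simplices (18): [1,2,8], [1,2,9], [1,3,5], [1,3,9], [1,4,5], [1,4,8], [2,5,6], [2,5,7], [2,6,9], [2,7,8], [3,5,6], [3,6,8], [3,7,8], [3,7,9], [4,5,7], [4,6,8], [4,6,9], [4,7,9]

Hence C_0 ≅ Z^9, C_1 ≅ Z^27, C_2 ≅ Z^18.

The boundary map ∂_1: C_1 → C_0 is given by ∂[p,q] = [q] − [p]. For instance
  ∂[2,5] = [5] − [2].
The resulting 9×27 matrix has rank 8, and its Smith normal form has invariant factors (1,1,1,1,1,1,1,1).

∂_2: C_2 → C_1 sends each 2-simplex [p,q,r] to [q,r] − [p,r] + [p,q]. For instance
  ∂[1,3,5] = [3,5] − [1,5] + [1,3],
  ∂[1,2,8] = [2,8] − [1,8] + [1,2].
This gives a 27×18 integer matrix of rank 17; reducing to Smith normal form yields diagonal entries (1,1,1,1,1,1,1,1,1,1,1,1,1,1,1,1,1).

Now H_k = ker ∂_k / im ∂_{k+1}, so:

  H_0: rank C_0 − rank ∂_1 = 9 − 8 = 1, and the invariant factors of ∂_1 are all 1, so H_0 = Z.
  H_1: rank ker ∂_1 − rank ∂_2 = (27 − 8) − 17 = 2, and the invariant factors of ∂_2 are all 1, so H_1 = Z^2.
  H_2: rank ker ∂_2 − rank ∂_3 = (18 − 17) − 0 = 1, and there is no ∂_3, so H_2 = Z.

As a check, the Euler characteristic is 9 − 27 + 18 = 0, which agrees with 1 − 2 + 1 = 0.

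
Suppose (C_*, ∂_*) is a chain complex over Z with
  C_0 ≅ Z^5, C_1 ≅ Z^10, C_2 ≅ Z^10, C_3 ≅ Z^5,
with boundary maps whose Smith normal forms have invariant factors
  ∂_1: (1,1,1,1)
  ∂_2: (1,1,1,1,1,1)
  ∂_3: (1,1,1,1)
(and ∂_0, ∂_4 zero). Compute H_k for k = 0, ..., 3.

H_0 = Z,  H_1 = 0,  H_2 = 0,  H_3 = Z.

H_0: b_0 = 5 − 0 − 4 = 1; torsion from ∂_1 factors > 1: none. So H_0 = Z.
H_1: b_1 = 10 − 4 − 6 = 0; torsion from ∂_2 factors > 1: none. So H_1 = 0.
H_2: b_2 = 10 − 6 − 4 = 0; torsion from ∂_3 factors > 1: none. So H_2 = 0.
H_3: b_3 = 5 − 4 − 0 = 1; torsion from ∂_4 factors > 1: none. So H_3 = Z.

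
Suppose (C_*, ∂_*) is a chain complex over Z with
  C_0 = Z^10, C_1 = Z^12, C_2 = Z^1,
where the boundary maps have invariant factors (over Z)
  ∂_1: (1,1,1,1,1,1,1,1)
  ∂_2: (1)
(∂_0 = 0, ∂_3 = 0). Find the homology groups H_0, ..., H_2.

H_0: b_0 = 10 − 0 − 8 = 2; torsion from ∂_1 factors > 1: none. So H_0 = Z^2.
H_1: b_1 = 12 − 8 − 1 = 3; torsion from ∂_2 factors > 1: none. So H_1 = Z^3.
H_2: b_2 = 1 − 1 − 0 = 0; torsion from ∂_3 factors > 1: none. So H_2 = 0.

H_0 = Z^2,  H_1 = Z^3,  H_2 = 0.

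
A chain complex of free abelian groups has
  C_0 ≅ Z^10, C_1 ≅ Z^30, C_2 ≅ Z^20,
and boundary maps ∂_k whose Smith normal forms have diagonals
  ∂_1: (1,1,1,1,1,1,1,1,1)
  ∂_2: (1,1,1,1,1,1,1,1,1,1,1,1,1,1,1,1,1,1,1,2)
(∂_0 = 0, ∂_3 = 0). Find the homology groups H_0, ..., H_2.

H_0: b_0 = 10 − 0 − 9 = 1; torsion from ∂_1 factors > 1: none. So H_0 = Z.
H_1: b_1 = 30 − 9 − 20 = 1; torsion from ∂_2 factors > 1: [2]. So H_1 = Z ⊕ Z/2Z.
H_2: b_2 = 20 − 20 − 0 = 0; torsion from ∂_3 factors > 1: none. So H_2 = 0.

H_0 = Z,  H_1 = Z ⊕ Z/2Z,  H_2 = 0.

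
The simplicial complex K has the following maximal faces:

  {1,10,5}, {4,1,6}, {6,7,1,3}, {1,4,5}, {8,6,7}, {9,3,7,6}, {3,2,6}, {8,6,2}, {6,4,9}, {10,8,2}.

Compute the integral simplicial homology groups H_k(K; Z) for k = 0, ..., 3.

K has 10 vertices, 23 edges, 15 triangles, 2 3-simplices.
rank ∂_0 = 0, rank ∂_1 = 9 ⇒ b_0 = 10 − 0 − 9 = 1; all invariant factors of ∂_1 are 1 so no torsion. So H_0 ≅ Z.
rank ∂_1 = 9, rank ∂_2 = 13 ⇒ b_1 = 23 − 9 − 13 = 1; all invariant factors of ∂_2 are 1 so no torsion. So H_1 ≅ Z.
rank ∂_2 = 13, rank ∂_3 = 2 ⇒ b_2 = 15 − 13 − 2 = 0; all invariant factors of ∂_3 are 1 so no torsion. So H_2 ≅ 0.
rank ∂_3 = 2, rank ∂_4 = 0 ⇒ b_3 = 2 − 2 − 0 = 0. So H_3 ≅ 0.

H_0 = Z,  H_1 = Z,  H_2 = 0,  H_3 = 0.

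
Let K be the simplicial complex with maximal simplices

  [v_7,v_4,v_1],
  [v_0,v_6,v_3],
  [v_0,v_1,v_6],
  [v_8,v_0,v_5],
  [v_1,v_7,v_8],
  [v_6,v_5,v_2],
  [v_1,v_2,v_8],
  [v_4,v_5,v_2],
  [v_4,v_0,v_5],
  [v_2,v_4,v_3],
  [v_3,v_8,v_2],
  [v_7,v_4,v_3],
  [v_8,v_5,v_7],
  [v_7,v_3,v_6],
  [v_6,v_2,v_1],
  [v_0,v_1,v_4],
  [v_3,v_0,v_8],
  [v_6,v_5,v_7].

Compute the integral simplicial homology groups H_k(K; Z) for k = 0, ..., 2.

Fix the vertex order v_0 < v_1 < v_2 < v_3 < v_4 < v_5 < v_6 < v_7 < v_8 and write every simplex with vertices in increasing order. Then dim K = 2 and the simplices of K are:

  0-simplices (9): [v_0], [v_1], [v_2], [v_3], [v_4], [v_5], [v_6], [v_7], [v_8]
  1-simplices (27): (27 of them)
  2-simplices (18): (18 of them)

Hence C_0 ≅ Z^9, C_1 ≅ Z^27, C_2 ≅ Z^18.

The boundary map ∂_1: C_1 → C_0 maps an edge to its endpoints' difference, ∂[p,q] = q − p. For instance
  ∂[v_2,v_4] = [v_4] − [v_2].
The 9×27 boundary matrix has rank 8 and Smith normal form diag(1,1,1,1,1,1,1,1).

∂_2: C_2 → C_1 sends each 2-simplex [p,q,r] to [q,r] − [p,r] + [p,q]. For instance
  ∂[v_0,v_3,v_8] = [v_3,v_8] − [v_0,v_8] + [v_0,v_3],
  ∂[v_0,v_4,v_5] = [v_4,v_5] − [v_0,v_5] + [v_0,v_4].
The resulting 27×18 matrix has rank 17, and its Smith normal form has invariant factors (1,1,1,1,1,1,1,1,1,1,1,1,1,1,1,1,1).

From H_k ≅ ker(∂_k) / im(∂_{k+1}) we obtain:

  H_0: rank C_0 − rank ∂_1 = 9 − 8 = 1, and the invariant factors of ∂_1 are all 1, so H_0 ≅ Z.
  H_1: rank ker ∂_1 − rank ∂_2 = (27 − 8) − 17 = 2, and the invariant factors of ∂_2 are all 1, so H_1 ≅ Z^2.
  H_2: rank ker ∂_2 − rank ∂_3 = (18 − 17) − 0 = 1, and there is no ∂_3, so H_2 ≅ Z.

As a check, the Euler characteristic is 9 − 27 + 18 = 0, which agrees with 1 − 2 + 1 = 0.

H_0 ≅ Z,  H_1 ≅ Z^2,  H_2 ≅ Z.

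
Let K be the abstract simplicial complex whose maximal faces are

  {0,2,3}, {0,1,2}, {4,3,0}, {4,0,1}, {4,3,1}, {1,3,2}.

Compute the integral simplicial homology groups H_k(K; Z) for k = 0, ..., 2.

Fix the vertex order 0 < 1 < 2 < 3 < 4 and write every simplex with vertices in increasing order. Then dim K = 2 and the simplices of K are:

  0-simplices (5): [0], [1], [2], [3], [4]
  1-simplices (9): [0,1], [0,2], [0,3], [0,4], [1,2], [1,3], [1,4], [2,3], [3,4]
  2-simplices (6): [0,1,2], [0,1,4], [0,2,3], [0,3,4], [1,2,3], [1,3,4]

giving chain groups C_0 ≅ Z^5, C_1 ≅ Z^9, C_2 ≅ Z^6.

The boundary map ∂_1: C_1 → C_0 maps an edge to its endpoints' difference, ∂[p,q] = q − p. For instance
  ∂[1,2] = [2] − [1].
The resulting 5×9 matrix has rank 4, and its Smith normal form has invariant factors (1,1,1,1).

The boundary map ∂_2: C_2 → C_1 sends each 2-simplex [p,q,r] to [q,r] − [p,r] + [p,q]. For instance
  ∂[0,3,4] = [3,4] − [0,4] + [0,3],
  ∂[0,1,2] = [1,2] − [0,2] + [0,1].
This gives a 9×6 integer matrix of rank 5; reducing to Smith normal form yields diagonal entries (1,1,1,1,1).

From H_k ≅ ker(∂_k) / im(∂_{k+1}) we obtain:

  H_0: rank C_0 − rank ∂_1 = 5 − 4 = 1, and the invariant factors of ∂_1 are all 1, so H_0 = Z.
  H_1: rank ker ∂_1 − rank ∂_2 = (9 − 4) − 5 = 0, and the invariant factors of ∂_2 are all 1, so H_1 = 0.
  H_2: rank ker ∂_2 − rank ∂_3 = (6 − 5) − 0 = 1, and there is no ∂_3, so H_2 = Z.

H_0 ≅ Z,  H_1 = 0,  H_2 ≅ Z.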